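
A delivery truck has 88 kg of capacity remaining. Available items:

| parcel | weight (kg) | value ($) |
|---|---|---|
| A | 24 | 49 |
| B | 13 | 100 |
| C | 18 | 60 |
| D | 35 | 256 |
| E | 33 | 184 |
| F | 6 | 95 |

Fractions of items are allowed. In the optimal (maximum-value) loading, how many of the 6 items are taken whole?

4

Order: F (95/6=15.83) > B (100/13=7.69) > D (256/35=7.31) > E (184/33=5.58) > C (60/18=3.33) > A (49/24=2.04)
Fill: take F (6 @ 95) → take B (13 @ 100) → take D (35 @ 256) → take E (33 @ 184) → take 1/18 of C → 3.33; 88/88 used.
4 item(s) taken whole; one partial (take 1/18 of C).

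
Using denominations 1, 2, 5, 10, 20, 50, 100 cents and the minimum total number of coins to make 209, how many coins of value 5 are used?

1

209 − 2×100→9 − 1×5→4 − 2×2→0
Count of 5: 1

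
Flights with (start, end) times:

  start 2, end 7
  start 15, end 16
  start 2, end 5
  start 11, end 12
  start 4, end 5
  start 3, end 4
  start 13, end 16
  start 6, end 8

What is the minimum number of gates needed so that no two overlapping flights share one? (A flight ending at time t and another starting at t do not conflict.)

3

Events (time:±→running): 2:+→1 2:+→2 3:+→3 … peak 3.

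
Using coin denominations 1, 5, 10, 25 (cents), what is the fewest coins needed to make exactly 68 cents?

68 = 2×25 + 1×10 + 1×5 + 3×1
Total coins = 2 + 1 + 1 + 3 = 7

7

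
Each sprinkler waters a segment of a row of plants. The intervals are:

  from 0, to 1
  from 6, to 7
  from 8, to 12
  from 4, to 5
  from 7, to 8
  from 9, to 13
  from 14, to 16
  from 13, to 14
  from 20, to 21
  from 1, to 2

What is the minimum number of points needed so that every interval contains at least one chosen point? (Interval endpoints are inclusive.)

Process intervals by earliest right end; each time one isn't hit yet, stab at its right endpoint.
Sorted: [0,1] [1,2] [4,5] [6,7] [7,8] [8,12] [9,13] [13,14] [14,16] [20,21]
{[0,1],[1,2]} hit by 1; {[4,5]} hit by 5; {[6,7],[7,8]} hit by 7; {[8,12],[9,13]} hit by 12; {[13,14],[14,16]} hit by 14; {[20,21]} hit by 21.
Points: 1, 5, 7, 12, 14, 21 (6 total).

6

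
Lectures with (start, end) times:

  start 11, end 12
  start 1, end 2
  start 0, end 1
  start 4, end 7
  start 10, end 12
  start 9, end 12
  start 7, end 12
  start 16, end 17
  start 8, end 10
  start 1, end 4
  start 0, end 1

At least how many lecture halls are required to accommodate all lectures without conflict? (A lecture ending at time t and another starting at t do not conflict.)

4

The answer is the maximum number of intervals overlapping at any instant.
starts: [0, 0, 1, 1, 4, 7, 8, 9, 10, 11, 16]
ends:   [1, 1, 2, 4, 7, 10, 12, 12, 12, 12, 17]
s0→1 s0→2 e1→1 e1→0 s1→1 s1→2 e2→1 e4→0 s4→1 e7→0 s7→1 s8→2 s9→3 e10→2 s10→3 s11→4  — peak 4.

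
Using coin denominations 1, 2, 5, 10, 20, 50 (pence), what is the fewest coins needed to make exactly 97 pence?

5

97 = 1×50 + 2×20 + 1×5 + 1×2
Total coins = 1 + 2 + 1 + 1 = 5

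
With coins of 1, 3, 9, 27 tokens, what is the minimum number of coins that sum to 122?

8

122 = 4×27 + 1×9 + 1×3 + 2×1
Total coins = 4 + 1 + 1 + 2 = 8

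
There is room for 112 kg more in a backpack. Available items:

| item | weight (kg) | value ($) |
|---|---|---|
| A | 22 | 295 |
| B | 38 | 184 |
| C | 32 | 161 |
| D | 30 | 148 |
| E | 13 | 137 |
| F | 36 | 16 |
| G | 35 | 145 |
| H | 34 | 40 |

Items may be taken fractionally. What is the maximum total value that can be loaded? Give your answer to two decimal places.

813.63

Sort by value per unit weight and fill in that order.
Ratios (sorted): A 13.41, E 10.54, C 5.03, D 4.93, B 4.84, G 4.14, H 1.18, F 0.44
take A (22 @ 295); take E (13 @ 137); take C (32 @ 161); take D (30 @ 148); take 15/38 of B → 72.63. Capacity used 112/112.
Total value = 813.63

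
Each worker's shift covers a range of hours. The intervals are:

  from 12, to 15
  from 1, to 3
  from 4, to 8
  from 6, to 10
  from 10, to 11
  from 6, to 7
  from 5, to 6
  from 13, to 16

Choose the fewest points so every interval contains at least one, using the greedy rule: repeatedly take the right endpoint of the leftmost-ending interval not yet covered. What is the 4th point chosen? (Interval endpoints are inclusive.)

15

Sort by right endpoint; whenever an interval is uncovered, place a point at its right end.
Sorted: [1,3] [5,6] [6,7] [4,8] [6,10] [10,11] [12,15] [13,16]
{[1,3]} hit by 3; {[5,6],[6,7],[4,8],[6,10]} hit by 6; {[10,11]} hit by 11; {[12,15],[13,16]} hit by 15.
Points: 3, 6, 11, 15 (4 total).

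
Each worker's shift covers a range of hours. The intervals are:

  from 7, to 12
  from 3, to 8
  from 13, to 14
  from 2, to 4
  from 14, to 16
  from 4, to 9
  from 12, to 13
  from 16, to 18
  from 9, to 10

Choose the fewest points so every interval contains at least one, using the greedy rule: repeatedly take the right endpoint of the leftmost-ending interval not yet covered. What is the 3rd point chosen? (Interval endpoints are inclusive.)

13

Sort by right endpoint; whenever an interval is uncovered, place a point at its right end.
Sorted: [2,4] [3,8] [4,9] [9,10] [7,12] [12,13] [13,14] [14,16] [16,18]
{[2,4],[3,8],[4,9]} hit by 4; {[9,10],[7,12]} hit by 10; {[12,13],[13,14]} hit by 13; {[14,16],[16,18]} hit by 16.
Points: 4, 10, 13, 16 (4 total).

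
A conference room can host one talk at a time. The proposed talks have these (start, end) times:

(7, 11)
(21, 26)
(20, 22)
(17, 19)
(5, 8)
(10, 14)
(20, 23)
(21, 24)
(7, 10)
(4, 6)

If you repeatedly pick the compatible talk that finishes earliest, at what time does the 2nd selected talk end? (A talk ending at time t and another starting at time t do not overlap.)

Sorted by end: (4,6)  (5,8)  (7,10)  (7,11)  (10,14)  (17,19)  (20,22)  (20,23)  (21,24)  (21,26)
take (4,6); take (7,10); skip (7,11); take (10,14); take (17,19); take (20,22).
Selected: (4,6) (7,10) (10,14) (17,19) (20,22)

10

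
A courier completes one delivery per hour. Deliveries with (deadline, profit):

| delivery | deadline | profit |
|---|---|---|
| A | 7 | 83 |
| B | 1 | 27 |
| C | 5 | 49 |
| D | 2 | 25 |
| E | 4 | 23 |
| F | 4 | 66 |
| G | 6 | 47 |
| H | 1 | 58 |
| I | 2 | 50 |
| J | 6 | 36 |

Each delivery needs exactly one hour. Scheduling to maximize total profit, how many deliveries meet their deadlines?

7

Take jobs in profit order; each goes to the latest open slot no later than its deadline.
Profit order: A=83 F=66 H=58 I=50 C=49 G=47 J=36 B=27 D=25 E=23
Assign: A→slot 7, F→slot 4, H→slot 1, I→slot 2, C→slot 5, G→slot 6, J→slot 3, B skipped, D skipped, E skipped.
Slots: [1:H] [2:I] [3:J] [4:F] [5:C] [6:G] [7:A]
7 of 10 scheduled.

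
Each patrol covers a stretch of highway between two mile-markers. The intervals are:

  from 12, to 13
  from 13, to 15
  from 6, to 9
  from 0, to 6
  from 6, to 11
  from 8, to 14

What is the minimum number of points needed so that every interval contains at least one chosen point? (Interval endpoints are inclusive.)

Process intervals by earliest right end; each time one isn't hit yet, stab at its right endpoint.
By right end: [0,6]  [6,9]  [6,11]  [12,13]  [8,14]  [13,15]
[0,6] uncovered → point at 6; [12,13] uncovered → point at 13.
Points: 6, 13 (2 total).

2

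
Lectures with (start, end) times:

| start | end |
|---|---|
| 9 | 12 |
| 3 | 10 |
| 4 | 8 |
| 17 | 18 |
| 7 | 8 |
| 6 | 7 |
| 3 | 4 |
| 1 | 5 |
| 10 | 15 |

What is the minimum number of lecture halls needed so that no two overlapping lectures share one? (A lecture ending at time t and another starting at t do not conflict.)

Events (time:±→running): 1:+→1 3:+→2 3:+→3 … peak 3.

3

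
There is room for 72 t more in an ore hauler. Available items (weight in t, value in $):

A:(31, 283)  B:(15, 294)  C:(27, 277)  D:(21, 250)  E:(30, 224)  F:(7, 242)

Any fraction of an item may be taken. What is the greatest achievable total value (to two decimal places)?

Order: F (242/7=34.57) > B (294/15=19.60) > D (250/21=11.90) > C (277/27=10.26) > A (283/31=9.13) > E (224/30=7.47)
Fill: take F (7 @ 242) → take B (15 @ 294) → take D (21 @ 250) → take C (27 @ 277) → take 2/31 of A → 18.26; 72/72 used.
Total value = 1081.26

1081.26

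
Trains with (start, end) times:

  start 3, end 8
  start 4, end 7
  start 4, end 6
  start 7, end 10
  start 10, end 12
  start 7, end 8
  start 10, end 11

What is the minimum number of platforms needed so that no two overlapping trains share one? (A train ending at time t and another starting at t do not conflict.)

3

The answer is the maximum number of intervals overlapping at any instant.
Events (time:±→running): 3:+→1 4:+→2 4:+→3 … peak 3.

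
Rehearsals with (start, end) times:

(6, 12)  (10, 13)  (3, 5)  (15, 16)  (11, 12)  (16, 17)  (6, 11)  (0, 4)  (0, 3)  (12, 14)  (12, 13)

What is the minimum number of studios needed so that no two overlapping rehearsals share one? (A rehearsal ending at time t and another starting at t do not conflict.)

The answer is the maximum number of intervals overlapping at any instant.
Events (time:±→running): 0:+→1 0:+→2 3:-→1 3:+→2 4:-→1 5:-→0 6:+→1 6:+→2 10:+→3 … peak 3.

3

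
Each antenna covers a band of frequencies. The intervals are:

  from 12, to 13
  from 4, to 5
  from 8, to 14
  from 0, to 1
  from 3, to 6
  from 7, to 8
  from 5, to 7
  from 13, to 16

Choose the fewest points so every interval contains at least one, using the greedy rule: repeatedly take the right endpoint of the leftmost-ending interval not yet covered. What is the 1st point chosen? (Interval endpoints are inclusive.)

Sort by right endpoint; whenever an interval is uncovered, place a point at its right end.
By right end: [0,1]  [4,5]  [3,6]  [5,7]  [7,8]  [12,13]  [8,14]  [13,16]
[0,1] uncovered → point at 1; [4,5] uncovered → point at 5; [7,8] uncovered → point at 8; [12,13] uncovered → point at 13.
Points: 1, 5, 8, 13 (4 total).

1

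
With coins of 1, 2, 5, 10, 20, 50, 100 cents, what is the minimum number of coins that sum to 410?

5

410 − 4×100→10 − 1×10→0
Total coins = 4 + 1 = 5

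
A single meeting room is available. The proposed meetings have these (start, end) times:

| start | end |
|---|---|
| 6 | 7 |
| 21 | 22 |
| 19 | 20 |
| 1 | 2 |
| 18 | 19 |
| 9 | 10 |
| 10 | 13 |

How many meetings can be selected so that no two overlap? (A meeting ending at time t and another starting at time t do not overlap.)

7

Sort by end time and greedily take each interval whose start is ≥ the last chosen end.
Sorted by end: (1,2)  (6,7)  (9,10)  (10,13)  (18,19)  (19,20)  (21,22)
take (1,2); take (6,7); take (9,10); take (10,13); take (18,19); take (19,20); take (21,22).
Selected 7 meetings.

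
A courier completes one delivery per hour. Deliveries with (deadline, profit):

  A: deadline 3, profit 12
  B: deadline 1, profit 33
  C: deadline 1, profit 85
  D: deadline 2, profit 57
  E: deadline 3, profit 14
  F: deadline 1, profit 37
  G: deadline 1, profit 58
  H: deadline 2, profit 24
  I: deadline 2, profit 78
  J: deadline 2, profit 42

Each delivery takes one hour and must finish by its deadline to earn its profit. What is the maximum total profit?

177

Sort by profit descending; place each in the latest free slot ≤ its deadline.
Profit order: C=85 I=78 G=58 D=57 J=42 F=37 B=33 H=24 E=14 A=12
Assign: C→slot 1, I→slot 2, G skipped, D skipped, J skipped, F skipped, B skipped, H skipped, E→slot 3, A skipped.
Slots: [1:C] [2:I] [3:E]
Profit = 85 + 78 + 14 = 177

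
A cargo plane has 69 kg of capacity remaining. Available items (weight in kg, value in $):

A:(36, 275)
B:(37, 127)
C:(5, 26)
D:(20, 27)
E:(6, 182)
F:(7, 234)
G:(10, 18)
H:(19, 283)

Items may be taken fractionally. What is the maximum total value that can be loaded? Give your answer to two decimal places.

979.20

Greedy by value/weight ratio, highest first.
Ratios (sorted): F 33.43, E 30.33, H 14.89, A 7.64, C 5.20, B 3.43, G 1.80, D 1.35
take F (7 @ 234); take E (6 @ 182); take H (19 @ 283); take A (36 @ 275); take 1/5 of C → 5.20. Capacity used 69/69.
Total value = 979.20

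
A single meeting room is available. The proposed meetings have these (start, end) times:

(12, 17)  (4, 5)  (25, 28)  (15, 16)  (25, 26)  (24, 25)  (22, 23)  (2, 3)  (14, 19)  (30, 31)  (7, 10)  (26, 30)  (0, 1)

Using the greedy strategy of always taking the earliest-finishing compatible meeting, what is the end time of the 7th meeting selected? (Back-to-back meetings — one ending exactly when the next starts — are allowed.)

25

Sort by end time and greedily take each interval whose start is ≥ the last chosen end.
Sorted by end: (0,1)  (2,3)  (4,5)  (7,10)  (15,16)  (12,17)  (14,19)  (22,23)  (24,25)  (25,26)  (25,28)  (26,30)  (30,31)
take (0,1); take (2,3); take (4,5); take (7,10); take (15,16); skip (14,19); take (22,23); take (24,25); take (25,26); skip (25,28); take (26,30); take (30,31).
Selected: (0,1) (2,3) (4,5) (7,10) (15,16) (22,23) (24,25) (25,26) (26,30) (30,31)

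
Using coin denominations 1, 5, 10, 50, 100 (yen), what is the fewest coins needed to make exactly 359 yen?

9

359 − 3×100→59 − 1×50→9 − 1×5→4 − 4×1→0
Total coins = 3 + 1 + 1 + 4 = 9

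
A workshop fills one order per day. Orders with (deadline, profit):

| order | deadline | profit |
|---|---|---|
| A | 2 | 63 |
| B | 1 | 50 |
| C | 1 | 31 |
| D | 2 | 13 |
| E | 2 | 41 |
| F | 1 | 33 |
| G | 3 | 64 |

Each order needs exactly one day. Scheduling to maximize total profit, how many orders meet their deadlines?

Take jobs in profit order; each goes to the latest open slot no later than its deadline.
By profit: G(d3,64), A(d2,63), B(d1,50), E(d2,41), F(d1,33), C(d1,31), D(d2,13)
G→slot 3; A→slot 2; B→slot 1; E skipped; F skipped; C skipped; D skipped.
3 of 7 scheduled.

3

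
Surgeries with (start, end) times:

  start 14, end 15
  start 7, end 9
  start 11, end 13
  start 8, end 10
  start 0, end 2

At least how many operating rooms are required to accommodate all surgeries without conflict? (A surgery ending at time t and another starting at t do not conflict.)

Events (time:±→running): 0:+→1 2:-→0 7:+→1 8:+→2 … peak 2.

2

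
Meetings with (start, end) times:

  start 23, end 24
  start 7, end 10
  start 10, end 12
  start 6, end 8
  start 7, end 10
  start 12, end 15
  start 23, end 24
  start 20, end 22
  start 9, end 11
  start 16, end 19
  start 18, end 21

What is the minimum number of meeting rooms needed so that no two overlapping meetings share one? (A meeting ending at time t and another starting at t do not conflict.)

3

Count concurrent intervals with a sweep; the peak is the room count.
Events (time:±→running): 6:+→1 7:+→2 7:+→3 … peak 3.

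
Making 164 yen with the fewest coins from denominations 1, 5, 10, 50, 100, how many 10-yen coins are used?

Greedy: take as many of the largest coin as possible, then repeat with the remainder.
164 = 1×100 + 1×50 + 1×10 + 4×1
Count of 10: 1

1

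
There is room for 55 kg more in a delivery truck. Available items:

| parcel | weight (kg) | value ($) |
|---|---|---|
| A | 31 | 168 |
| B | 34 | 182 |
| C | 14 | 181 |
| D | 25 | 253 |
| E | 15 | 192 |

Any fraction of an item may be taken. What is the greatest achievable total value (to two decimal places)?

631.42

Greedy by value/weight ratio, highest first.
Ratios (sorted): C 12.93, E 12.80, D 10.12, A 5.42, B 5.35
take C (14 @ 181); take E (15 @ 192); take D (25 @ 253); take 1/31 of A → 5.42. Capacity used 55/55.
Total value = 631.42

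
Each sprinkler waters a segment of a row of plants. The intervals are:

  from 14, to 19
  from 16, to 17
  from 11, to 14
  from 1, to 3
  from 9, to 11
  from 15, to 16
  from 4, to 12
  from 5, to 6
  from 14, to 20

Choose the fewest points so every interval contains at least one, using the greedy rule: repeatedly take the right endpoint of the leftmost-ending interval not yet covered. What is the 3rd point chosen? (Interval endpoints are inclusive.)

11

Sorted: [1,3] [5,6] [9,11] [4,12] [11,14] [15,16] [16,17] [14,19] [14,20]
{[1,3]} hit by 3; {[5,6]} hit by 6; {[9,11],[4,12],[11,14]} hit by 11; {[15,16],[16,17],[14,19],[14,20]} hit by 16.
Points: 3, 6, 11, 16 (4 total).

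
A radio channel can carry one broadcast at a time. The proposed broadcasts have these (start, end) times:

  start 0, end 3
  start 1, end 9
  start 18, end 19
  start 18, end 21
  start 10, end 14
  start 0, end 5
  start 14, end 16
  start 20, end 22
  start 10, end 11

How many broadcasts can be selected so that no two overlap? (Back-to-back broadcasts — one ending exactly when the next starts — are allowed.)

Order by finish time; keep every interval that doesn't clash with the previous kept one.
Sorted by end: (0,3)  (0,5)  (1,9)  (10,11)  (10,14)  (14,16)  (18,19)  (18,21)  (20,22)
take (0,3); skip (1,9); take (10,11); take (14,16); take (18,19); take (20,22).
Selected 5 broadcasts.

5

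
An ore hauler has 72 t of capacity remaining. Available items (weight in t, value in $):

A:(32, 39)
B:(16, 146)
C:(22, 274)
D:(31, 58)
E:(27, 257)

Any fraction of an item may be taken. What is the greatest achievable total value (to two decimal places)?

Sort by value per unit weight and fill in that order.
Order: C (274/22=12.45) > E (257/27=9.52) > B (146/16=9.12) > D (58/31=1.87) > A (39/32=1.22)
Fill: take C (22 @ 274) → take E (27 @ 257) → take B (16 @ 146) → take 7/31 of D → 13.10; 72/72 used.
Total value = 690.10

690.10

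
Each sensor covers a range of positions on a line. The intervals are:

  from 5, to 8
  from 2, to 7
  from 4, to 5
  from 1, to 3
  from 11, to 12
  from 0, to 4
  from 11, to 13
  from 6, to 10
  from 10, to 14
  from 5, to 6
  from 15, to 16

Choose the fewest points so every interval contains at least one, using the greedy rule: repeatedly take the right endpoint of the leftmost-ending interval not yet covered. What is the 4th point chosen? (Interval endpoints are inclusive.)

12

Sort by right endpoint; whenever an interval is uncovered, place a point at its right end.
Sorted: [1,3] [0,4] [4,5] [5,6] [2,7] [5,8] [6,10] [11,12] [11,13] [10,14] [15,16]
{[1,3],[0,4]} hit by 3; {[4,5],[5,6],[2,7],[5,8]} hit by 5; {[6,10]} hit by 10; {[11,12],[11,13],[10,14]} hit by 12; {[15,16]} hit by 16.
Points: 3, 5, 10, 12, 16 (5 total).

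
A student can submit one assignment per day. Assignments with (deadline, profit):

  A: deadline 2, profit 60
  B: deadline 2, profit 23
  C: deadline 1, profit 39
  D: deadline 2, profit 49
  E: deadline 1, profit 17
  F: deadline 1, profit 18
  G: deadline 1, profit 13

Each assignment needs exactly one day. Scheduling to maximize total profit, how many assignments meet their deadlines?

2

Sort by profit descending; place each in the latest free slot ≤ its deadline.
By profit: A(d2,60), D(d2,49), C(d1,39), B(d2,23), F(d1,18), E(d1,17), G(d1,13)
A→slot 2; D→slot 1; C skipped; B skipped; F skipped; E skipped; G skipped.
2 of 7 scheduled.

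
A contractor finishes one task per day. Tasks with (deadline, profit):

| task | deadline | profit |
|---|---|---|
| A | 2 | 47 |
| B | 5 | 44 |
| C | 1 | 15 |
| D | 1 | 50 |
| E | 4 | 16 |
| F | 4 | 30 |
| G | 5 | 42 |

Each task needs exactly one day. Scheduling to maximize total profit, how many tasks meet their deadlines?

5

Profit order: D=50 A=47 B=44 G=42 F=30 E=16 C=15
Assign: D→slot 1, A→slot 2, B→slot 5, G→slot 4, F→slot 3, E skipped, C skipped.
Slots: [1:D] [2:A] [3:F] [4:G] [5:B]
5 of 7 scheduled.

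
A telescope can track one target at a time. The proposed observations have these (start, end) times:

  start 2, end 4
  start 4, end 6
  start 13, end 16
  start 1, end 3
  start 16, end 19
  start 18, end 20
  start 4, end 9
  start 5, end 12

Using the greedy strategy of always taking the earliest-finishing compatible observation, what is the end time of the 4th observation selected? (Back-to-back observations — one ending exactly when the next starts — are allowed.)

By end time: (1,3), (2,4), (4,6), (4,9), (5,12), (13,16), (16,19), (18,20).
Pick (1,3); next start ≥ 3 → (4,6); next start ≥ 6 → (13,16); next start ≥ 16 → (16,19).
Selected: (1,3) (4,6) (13,16) (16,19)

19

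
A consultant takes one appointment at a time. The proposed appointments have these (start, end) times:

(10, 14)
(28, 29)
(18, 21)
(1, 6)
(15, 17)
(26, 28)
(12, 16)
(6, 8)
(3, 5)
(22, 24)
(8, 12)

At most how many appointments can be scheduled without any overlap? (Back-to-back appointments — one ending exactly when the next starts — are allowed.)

8

Greedy by earliest finish: after sorting by end time, pick each interval compatible with the last pick.
By end time: (3,5), (1,6), (6,8), (8,12), (10,14), (12,16), (15,17), (18,21), (22,24), (26,28), (28,29).
Pick (3,5); next start ≥ 5 → (6,8); next start ≥ 8 → (8,12); next start ≥ 12 → (12,16); next start ≥ 16 → (18,21); next start ≥ 21 → (22,24); next start ≥ 24 → (26,28); next start ≥ 28 → (28,29).
Selected 8 appointments.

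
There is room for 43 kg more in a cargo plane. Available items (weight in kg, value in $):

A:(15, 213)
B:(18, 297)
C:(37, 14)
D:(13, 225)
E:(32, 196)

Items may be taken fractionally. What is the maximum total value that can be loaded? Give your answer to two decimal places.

Greedy by value/weight ratio, highest first.
Order: D (225/13=17.31) > B (297/18=16.50) > A (213/15=14.20) > E (196/32=6.12) > C (14/37=0.38)
Fill: take D (13 @ 225) → take B (18 @ 297) → take 12/15 of A → 170.40; 43/43 used.
Total value = 692.40

692.40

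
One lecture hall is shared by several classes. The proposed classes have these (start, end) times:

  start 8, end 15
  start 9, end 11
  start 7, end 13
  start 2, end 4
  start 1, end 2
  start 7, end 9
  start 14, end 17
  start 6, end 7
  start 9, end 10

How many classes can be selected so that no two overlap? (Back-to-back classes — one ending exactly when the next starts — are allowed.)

Sorted by end: (1,2)  (2,4)  (6,7)  (7,9)  (9,10)  (9,11)  (7,13)  (8,15)  (14,17)
take (1,2); take (2,4); take (6,7); take (7,9); take (9,10); skip (8,15); take (14,17).
Selected 6 classes.

6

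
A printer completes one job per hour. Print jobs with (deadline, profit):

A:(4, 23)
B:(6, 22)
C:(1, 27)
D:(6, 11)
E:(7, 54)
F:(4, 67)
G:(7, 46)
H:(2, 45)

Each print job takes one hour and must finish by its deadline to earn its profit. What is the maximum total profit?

284

By profit: F(d4,67), E(d7,54), G(d7,46), H(d2,45), C(d1,27), A(d4,23), B(d6,22), D(d6,11)
F→slot 4; E→slot 7; G→slot 6; H→slot 2; C→slot 1; A→slot 3; B→slot 5; D skipped.
Profit = 27 + 45 + 23 + 67 + 22 + 46 + 54 = 284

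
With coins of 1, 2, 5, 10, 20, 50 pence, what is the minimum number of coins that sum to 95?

4

Greedy: take as many of the largest coin as possible, then repeat with the remainder.
95 − 1×50→45 − 2×20→5 − 1×5→0
Total coins = 1 + 2 + 1 = 4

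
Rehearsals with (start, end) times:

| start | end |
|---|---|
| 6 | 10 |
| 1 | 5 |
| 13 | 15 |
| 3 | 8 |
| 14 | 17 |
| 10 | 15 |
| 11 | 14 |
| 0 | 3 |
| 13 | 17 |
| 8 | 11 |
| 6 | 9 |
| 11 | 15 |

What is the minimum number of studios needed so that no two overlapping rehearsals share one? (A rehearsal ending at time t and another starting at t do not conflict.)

5

The answer is the maximum number of intervals overlapping at any instant.
Events (time:±→running): 0:+→1 1:+→2 3:-→1 3:+→2 5:-→1 6:+→2 6:+→3 8:-→2 8:+→3 9:-→2 10:-→1 10:+→2 11:-→1 11:+→2 11:+→3 13:+→4 13:+→5 … peak 5.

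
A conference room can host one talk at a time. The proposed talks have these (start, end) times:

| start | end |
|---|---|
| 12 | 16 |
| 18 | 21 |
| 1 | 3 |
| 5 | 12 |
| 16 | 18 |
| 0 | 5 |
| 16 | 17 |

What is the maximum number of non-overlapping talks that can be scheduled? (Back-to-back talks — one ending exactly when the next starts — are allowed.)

5

Sorted by end: (1,3)  (0,5)  (5,12)  (12,16)  (16,17)  (16,18)  (18,21)
take (1,3); take (5,12); take (12,16); take (16,17); take (18,21).
Selected 5 talks.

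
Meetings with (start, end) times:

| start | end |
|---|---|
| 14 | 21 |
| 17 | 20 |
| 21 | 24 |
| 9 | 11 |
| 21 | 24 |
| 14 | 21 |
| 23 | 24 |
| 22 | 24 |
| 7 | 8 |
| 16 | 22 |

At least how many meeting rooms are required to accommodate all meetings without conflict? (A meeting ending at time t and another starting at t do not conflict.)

Count concurrent intervals with a sweep; the peak is the room count.
starts: [7, 9, 14, 14, 16, 17, 21, 21, 22, 23]
ends:   [8, 11, 20, 21, 21, 22, 24, 24, 24, 24]
s7→1 e8→0 s9→1 e11→0 s14→1 s14→2 s16→3 s17→4  — peak 4.

4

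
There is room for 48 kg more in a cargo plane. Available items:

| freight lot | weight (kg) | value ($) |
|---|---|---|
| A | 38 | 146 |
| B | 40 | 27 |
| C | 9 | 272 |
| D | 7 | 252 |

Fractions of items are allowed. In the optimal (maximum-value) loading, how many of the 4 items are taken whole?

Sort by value per unit weight and fill in that order.
Order: D (252/7=36.00) > C (272/9=30.22) > A (146/38=3.84) > B (27/40=0.68)
Fill: take D (7 @ 252) → take C (9 @ 272) → take 32/38 of A → 122.95; 48/48 used.
2 item(s) taken whole; one partial (take 32/38 of A).

2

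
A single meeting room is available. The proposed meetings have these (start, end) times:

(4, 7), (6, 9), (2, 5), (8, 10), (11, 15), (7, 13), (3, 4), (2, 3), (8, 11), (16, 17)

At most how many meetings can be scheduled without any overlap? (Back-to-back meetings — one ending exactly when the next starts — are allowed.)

Sorted by end: (2,3)  (3,4)  (2,5)  (4,7)  (6,9)  (8,10)  (8,11)  (7,13)  (11,15)  (16,17)
take (2,3); take (3,4); take (4,7); take (8,10); skip (7,13); take (11,15); take (16,17).
Selected 6 meetings.

6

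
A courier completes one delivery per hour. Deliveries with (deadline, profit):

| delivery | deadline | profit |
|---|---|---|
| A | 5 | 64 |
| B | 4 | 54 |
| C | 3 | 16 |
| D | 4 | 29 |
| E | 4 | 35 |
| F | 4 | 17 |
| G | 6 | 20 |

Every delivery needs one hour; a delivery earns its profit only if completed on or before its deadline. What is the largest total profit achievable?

219

Sort by profit descending; place each in the latest free slot ≤ its deadline.
Profit order: A=64 B=54 E=35 D=29 G=20 F=17 C=16
Assign: A→slot 5, B→slot 4, E→slot 3, D→slot 2, G→slot 6, F→slot 1, C skipped.
Slots: [1:F] [2:D] [3:E] [4:B] [5:A] [6:G]
Profit = 17 + 29 + 35 + 54 + 64 + 20 = 219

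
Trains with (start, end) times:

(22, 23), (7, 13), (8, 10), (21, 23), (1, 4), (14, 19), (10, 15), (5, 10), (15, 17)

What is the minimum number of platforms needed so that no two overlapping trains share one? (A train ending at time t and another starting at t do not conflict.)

3

starts: [1, 5, 7, 8, 10, 14, 15, 21, 22]
ends:   [4, 10, 10, 13, 15, 17, 19, 23, 23]
s1→1 e4→0 s5→1 s7→2 s8→3  — peak 3.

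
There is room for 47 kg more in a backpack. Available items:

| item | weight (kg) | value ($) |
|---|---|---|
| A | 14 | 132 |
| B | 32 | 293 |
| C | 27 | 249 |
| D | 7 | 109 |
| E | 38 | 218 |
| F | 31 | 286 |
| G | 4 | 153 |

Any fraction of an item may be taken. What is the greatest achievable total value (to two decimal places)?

Greedy by value/weight ratio, highest first.
Order: G (153/4=38.25) > D (109/7=15.57) > A (132/14=9.43) > F (286/31=9.23) > C (249/27=9.22) > B (293/32=9.16) > E (218/38=5.74)
Fill: take G (4 @ 153) → take D (7 @ 109) → take A (14 @ 132) → take 22/31 of F → 202.97; 47/47 used.
Total value = 596.97

596.97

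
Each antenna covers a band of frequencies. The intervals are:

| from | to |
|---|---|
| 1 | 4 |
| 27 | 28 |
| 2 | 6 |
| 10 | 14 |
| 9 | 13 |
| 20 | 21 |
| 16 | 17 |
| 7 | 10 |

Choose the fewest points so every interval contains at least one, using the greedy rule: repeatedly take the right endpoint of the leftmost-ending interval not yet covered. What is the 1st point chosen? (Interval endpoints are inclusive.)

Process intervals by earliest right end; each time one isn't hit yet, stab at its right endpoint.
Sorted: [1,4] [2,6] [7,10] [9,13] [10,14] [16,17] [20,21] [27,28]
{[1,4],[2,6]} hit by 4; {[7,10],[9,13],[10,14]} hit by 10; {[16,17]} hit by 17; {[20,21]} hit by 21; {[27,28]} hit by 28.
Points: 4, 10, 17, 21, 28 (5 total).

4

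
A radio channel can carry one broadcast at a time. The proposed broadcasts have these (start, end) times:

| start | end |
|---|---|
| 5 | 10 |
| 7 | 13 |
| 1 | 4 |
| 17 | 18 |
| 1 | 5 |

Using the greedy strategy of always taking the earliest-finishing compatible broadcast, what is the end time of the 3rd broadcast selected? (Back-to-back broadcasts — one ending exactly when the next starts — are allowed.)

18

Sort by end time and greedily take each interval whose start is ≥ the last chosen end.
Sorted by end: (1,4)  (1,5)  (5,10)  (7,13)  (17,18)
take (1,4); skip (1,5); take (5,10); skip (7,13); take (17,18).
Selected: (1,4) (5,10) (17,18)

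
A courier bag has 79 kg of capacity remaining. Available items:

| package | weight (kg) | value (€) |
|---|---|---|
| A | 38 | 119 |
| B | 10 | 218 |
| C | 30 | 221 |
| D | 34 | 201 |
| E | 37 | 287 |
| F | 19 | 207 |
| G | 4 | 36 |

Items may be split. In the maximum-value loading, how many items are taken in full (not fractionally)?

4

Order: B (218/10=21.80) > F (207/19=10.89) > G (36/4=9.00) > E (287/37=7.76) > C (221/30=7.37) > D (201/34=5.91) > A (119/38=3.13)
Fill: take B (10 @ 218) → take F (19 @ 207) → take G (4 @ 36) → take E (37 @ 287) → take 9/30 of C → 66.30; 79/79 used.
4 item(s) taken whole; one partial (take 9/30 of C).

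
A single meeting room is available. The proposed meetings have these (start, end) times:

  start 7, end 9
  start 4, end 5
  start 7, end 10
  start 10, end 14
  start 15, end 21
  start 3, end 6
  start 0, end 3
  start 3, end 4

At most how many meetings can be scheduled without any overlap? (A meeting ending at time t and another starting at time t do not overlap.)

Order by finish time; keep every interval that doesn't clash with the previous kept one.
Sorted by end: (0,3)  (3,4)  (4,5)  (3,6)  (7,9)  (7,10)  (10,14)  (15,21)
take (0,3); take (3,4); take (4,5); take (7,9); skip (7,10); take (10,14); take (15,21).
Selected 6 meetings.

6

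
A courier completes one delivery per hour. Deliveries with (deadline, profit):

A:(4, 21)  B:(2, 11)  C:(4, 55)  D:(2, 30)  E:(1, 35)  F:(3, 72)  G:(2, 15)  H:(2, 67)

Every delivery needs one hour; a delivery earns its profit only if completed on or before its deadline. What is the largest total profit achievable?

Sort by profit descending; place each in the latest free slot ≤ its deadline.
Profit order: F=72 H=67 C=55 E=35 D=30 A=21 G=15 B=11
Assign: F→slot 3, H→slot 2, C→slot 4, E→slot 1, D skipped, A skipped, G skipped, B skipped.
Slots: [1:E] [2:H] [3:F] [4:C]
Profit = 35 + 67 + 72 + 55 = 229

229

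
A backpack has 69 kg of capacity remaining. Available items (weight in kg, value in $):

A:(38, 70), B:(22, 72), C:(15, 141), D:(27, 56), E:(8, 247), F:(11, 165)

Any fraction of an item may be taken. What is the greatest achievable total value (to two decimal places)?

651.96

Greedy by value/weight ratio, highest first.
Ratios (sorted): E 30.88, F 15.00, C 9.40, B 3.27, D 2.07, A 1.84
take E (8 @ 247); take F (11 @ 165); take C (15 @ 141); take B (22 @ 72); take 13/27 of D → 26.96. Capacity used 69/69.
Total value = 651.96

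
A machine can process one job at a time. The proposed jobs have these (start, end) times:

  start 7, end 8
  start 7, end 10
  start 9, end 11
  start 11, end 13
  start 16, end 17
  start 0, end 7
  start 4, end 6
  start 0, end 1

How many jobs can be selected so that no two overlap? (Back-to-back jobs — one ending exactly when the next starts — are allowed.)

6

Sort by end time and greedily take each interval whose start is ≥ the last chosen end.
By end time: (0,1), (4,6), (0,7), (7,8), (7,10), (9,11), (11,13), (16,17).
Pick (0,1); next start ≥ 1 → (4,6); next start ≥ 6 → (7,8); next start ≥ 8 → (9,11); next start ≥ 11 → (11,13); next start ≥ 13 → (16,17).
Selected 6 jobs.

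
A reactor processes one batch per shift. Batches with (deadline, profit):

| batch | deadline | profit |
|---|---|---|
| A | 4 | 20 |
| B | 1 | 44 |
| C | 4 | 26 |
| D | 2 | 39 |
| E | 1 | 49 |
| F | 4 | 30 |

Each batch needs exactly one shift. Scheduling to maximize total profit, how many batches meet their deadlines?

Take jobs in profit order; each goes to the latest open slot no later than its deadline.
Profit order: E=49 B=44 D=39 F=30 C=26 A=20
Assign: E→slot 1, B skipped, D→slot 2, F→slot 4, C→slot 3, A skipped.
Slots: [1:E] [2:D] [3:C] [4:F]
4 of 6 scheduled.

4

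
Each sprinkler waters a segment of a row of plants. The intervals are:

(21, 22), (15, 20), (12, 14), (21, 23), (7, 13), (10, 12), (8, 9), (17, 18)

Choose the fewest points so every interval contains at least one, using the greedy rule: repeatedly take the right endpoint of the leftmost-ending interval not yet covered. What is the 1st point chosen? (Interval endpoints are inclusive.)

By right end: [8,9]  [10,12]  [7,13]  [12,14]  [17,18]  [15,20]  [21,22]  [21,23]
[8,9] uncovered → point at 9; [10,12] uncovered → point at 12; [17,18] uncovered → point at 18; [21,22] uncovered → point at 22.
Points: 9, 12, 18, 22 (4 total).

9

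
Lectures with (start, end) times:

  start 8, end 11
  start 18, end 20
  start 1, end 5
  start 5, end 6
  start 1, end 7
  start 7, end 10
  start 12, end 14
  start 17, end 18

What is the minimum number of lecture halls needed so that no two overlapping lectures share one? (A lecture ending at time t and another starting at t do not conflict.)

The answer is the maximum number of intervals overlapping at any instant.
Events (time:±→running): 1:+→1 1:+→2 … peak 2.

2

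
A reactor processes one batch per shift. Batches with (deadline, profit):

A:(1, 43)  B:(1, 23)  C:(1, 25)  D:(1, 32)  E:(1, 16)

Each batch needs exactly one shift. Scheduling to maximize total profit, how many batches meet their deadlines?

Sort by profit descending; place each in the latest free slot ≤ its deadline.
Profit order: A=43 D=32 C=25 B=23 E=16
Assign: A→slot 1, D skipped, C skipped, B skipped, E skipped.
Slots: [1:A]
1 of 5 scheduled.

1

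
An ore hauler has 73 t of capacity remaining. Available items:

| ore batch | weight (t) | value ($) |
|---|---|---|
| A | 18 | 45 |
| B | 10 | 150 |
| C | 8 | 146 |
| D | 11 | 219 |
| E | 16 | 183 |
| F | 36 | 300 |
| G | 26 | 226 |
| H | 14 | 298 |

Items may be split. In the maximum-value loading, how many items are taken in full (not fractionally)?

Sort by value per unit weight and fill in that order.
Ratios (sorted): H 21.29, D 19.91, C 18.25, B 15.00, E 11.44, G 8.69, F 8.33, A 2.50
take H (14 @ 298); take D (11 @ 219); take C (8 @ 146); take B (10 @ 150); take E (16 @ 183); take 14/26 of G → 121.69. Capacity used 73/73.
5 item(s) taken whole; one partial (take 14/26 of G).

5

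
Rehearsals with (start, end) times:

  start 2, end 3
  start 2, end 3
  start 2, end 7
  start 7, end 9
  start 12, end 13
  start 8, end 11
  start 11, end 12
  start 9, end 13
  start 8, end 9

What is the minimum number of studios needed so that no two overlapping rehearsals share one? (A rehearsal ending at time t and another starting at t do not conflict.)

3

The answer is the maximum number of intervals overlapping at any instant.
starts: [2, 2, 2, 7, 8, 8, 9, 11, 12]
ends:   [3, 3, 7, 9, 9, 11, 12, 13, 13]
s2→1 s2→2 s2→3  — peak 3.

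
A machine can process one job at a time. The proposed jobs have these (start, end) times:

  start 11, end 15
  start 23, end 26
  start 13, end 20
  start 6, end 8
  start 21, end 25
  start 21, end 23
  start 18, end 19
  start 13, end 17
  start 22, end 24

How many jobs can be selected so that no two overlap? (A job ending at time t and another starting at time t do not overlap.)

5

Order by finish time; keep every interval that doesn't clash with the previous kept one.
Sorted by end: (6,8)  (11,15)  (13,17)  (18,19)  (13,20)  (21,23)  (22,24)  (21,25)  (23,26)
take (6,8); take (11,15); take (18,19); take (21,23); take (23,26).
Selected 5 jobs.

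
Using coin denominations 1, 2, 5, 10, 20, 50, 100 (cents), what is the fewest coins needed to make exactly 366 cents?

366 − 3×100→66 − 1×50→16 − 1×10→6 − 1×5→1 − 1×1→0
Total coins = 3 + 1 + 1 + 1 + 1 = 7

7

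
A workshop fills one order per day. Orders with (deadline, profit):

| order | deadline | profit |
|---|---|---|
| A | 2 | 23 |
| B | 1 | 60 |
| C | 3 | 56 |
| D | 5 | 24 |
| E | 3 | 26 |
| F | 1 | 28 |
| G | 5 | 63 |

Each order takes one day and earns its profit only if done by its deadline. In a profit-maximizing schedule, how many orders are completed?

Take jobs in profit order; each goes to the latest open slot no later than its deadline.
By profit: G(d5,63), B(d1,60), C(d3,56), F(d1,28), E(d3,26), D(d5,24), A(d2,23)
G→slot 5; B→slot 1; C→slot 3; F skipped; E→slot 2; D→slot 4; A skipped.
5 of 7 scheduled.

5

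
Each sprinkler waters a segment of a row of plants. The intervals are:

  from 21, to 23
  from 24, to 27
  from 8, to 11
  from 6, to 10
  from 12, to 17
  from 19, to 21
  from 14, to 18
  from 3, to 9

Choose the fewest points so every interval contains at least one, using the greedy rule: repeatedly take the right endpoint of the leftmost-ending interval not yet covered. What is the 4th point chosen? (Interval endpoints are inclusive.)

Sort by right endpoint; whenever an interval is uncovered, place a point at its right end.
By right end: [3,9]  [6,10]  [8,11]  [12,17]  [14,18]  [19,21]  [21,23]  [24,27]
[3,9] uncovered → point at 9; [12,17] uncovered → point at 17; [19,21] uncovered → point at 21; [24,27] uncovered → point at 27.
Points: 9, 17, 21, 27 (4 total).

27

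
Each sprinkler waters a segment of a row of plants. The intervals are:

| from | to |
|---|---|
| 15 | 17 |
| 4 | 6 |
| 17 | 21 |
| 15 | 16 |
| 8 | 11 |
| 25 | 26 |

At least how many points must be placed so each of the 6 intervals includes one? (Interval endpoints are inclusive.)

Process intervals by earliest right end; each time one isn't hit yet, stab at its right endpoint.
Sorted: [4,6] [8,11] [15,16] [15,17] [17,21] [25,26]
{[4,6]} hit by 6; {[8,11]} hit by 11; {[15,16],[15,17]} hit by 16; {[17,21]} hit by 21; {[25,26]} hit by 26.
Points: 6, 11, 16, 21, 26 (5 total).

5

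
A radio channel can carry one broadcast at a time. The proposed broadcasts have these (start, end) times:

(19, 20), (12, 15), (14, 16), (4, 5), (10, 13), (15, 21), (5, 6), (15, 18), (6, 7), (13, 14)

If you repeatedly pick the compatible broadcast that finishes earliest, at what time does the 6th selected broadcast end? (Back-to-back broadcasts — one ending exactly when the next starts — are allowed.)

16

Sort by end time and greedily take each interval whose start is ≥ the last chosen end.
By end time: (4,5), (5,6), (6,7), (10,13), (13,14), (12,15), (14,16), (15,18), (19,20), (15,21).
Pick (4,5); next start ≥ 5 → (5,6); next start ≥ 6 → (6,7); next start ≥ 7 → (10,13); next start ≥ 13 → (13,14); next start ≥ 14 → (14,16); next start ≥ 16 → (19,20).
Selected: (4,5) (5,6) (6,7) (10,13) (13,14) (14,16) (19,20)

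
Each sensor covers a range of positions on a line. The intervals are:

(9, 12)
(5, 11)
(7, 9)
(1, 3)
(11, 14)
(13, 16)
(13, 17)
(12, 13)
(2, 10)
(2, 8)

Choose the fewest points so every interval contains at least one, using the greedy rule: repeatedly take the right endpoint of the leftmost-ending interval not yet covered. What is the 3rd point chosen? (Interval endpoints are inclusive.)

Process intervals by earliest right end; each time one isn't hit yet, stab at its right endpoint.
By right end: [1,3]  [2,8]  [7,9]  [2,10]  [5,11]  [9,12]  [12,13]  [11,14]  [13,16]  [13,17]
[1,3] uncovered → point at 3; [7,9] uncovered → point at 9; [12,13] uncovered → point at 13.
Points: 3, 9, 13 (3 total).

13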